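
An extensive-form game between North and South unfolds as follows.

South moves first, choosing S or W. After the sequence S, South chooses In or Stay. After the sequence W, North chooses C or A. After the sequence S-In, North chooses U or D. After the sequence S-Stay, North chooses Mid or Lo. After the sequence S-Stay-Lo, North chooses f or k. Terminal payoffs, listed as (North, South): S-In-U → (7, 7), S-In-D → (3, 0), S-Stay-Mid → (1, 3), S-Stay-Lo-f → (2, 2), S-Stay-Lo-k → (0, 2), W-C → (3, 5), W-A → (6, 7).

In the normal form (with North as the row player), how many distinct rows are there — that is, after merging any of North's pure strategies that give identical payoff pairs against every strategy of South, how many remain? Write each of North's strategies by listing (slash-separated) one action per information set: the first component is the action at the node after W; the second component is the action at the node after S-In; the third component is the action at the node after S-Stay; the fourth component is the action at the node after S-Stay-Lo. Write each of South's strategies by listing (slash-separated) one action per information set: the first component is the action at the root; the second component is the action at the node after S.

12

North has 16 pure strategies: C/U/Mid/f, C/U/Mid/k, C/U/Lo/f, C/U/Lo/k, C/D/Mid/f, C/D/Mid/k, C/D/Lo/f, C/D/Lo/k, A/U/Mid/f, A/U/Mid/k, A/U/Lo/f, A/U/Lo/k, A/D/Mid/f, A/D/Mid/k, A/D/Lo/f, A/D/Lo/k. Columns: S/In, S/Stay, W/In, W/Stay.
{C/U/Mid/f, C/U/Mid/k} → row (7,7) (1,3) (3,5) (3,5)
{C/U/Lo/f} → row (7,7) (2,2) (3,5) (3,5)
{C/U/Lo/k} → row (7,7) (0,2) (3,5) (3,5)
{C/D/Mid/f, C/D/Mid/k} → row (3,0) (1,3) (3,5) (3,5)
{C/D/Lo/f} → row (3,0) (2,2) (3,5) (3,5)
{C/D/Lo/k} → row (3,0) (0,2) (3,5) (3,5)
{A/U/Mid/f, A/U/Mid/k} → row (7,7) (1,3) (6,7) (6,7)
{A/U/Lo/f} → row (7,7) (2,2) (6,7) (6,7)
{A/U/Lo/k} → row (7,7) (0,2) (6,7) (6,7)
{A/D/Mid/f, A/D/Mid/k} → row (3,0) (1,3) (6,7) (6,7)
{A/D/Lo/f} → row (3,0) (2,2) (6,7) (6,7)
{A/D/Lo/k} → row (3,0) (0,2) (6,7) (6,7)
That's 12 distinct rows out of 16 strategies.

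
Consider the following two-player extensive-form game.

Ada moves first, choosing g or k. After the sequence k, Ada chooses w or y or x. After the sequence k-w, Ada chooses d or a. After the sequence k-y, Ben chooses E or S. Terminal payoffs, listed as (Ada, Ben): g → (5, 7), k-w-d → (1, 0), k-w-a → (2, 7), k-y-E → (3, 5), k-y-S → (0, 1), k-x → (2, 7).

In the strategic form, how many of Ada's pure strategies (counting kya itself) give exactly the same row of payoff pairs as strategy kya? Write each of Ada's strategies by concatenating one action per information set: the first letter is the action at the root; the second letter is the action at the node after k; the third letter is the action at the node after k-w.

2

Row for kya (columns E, S): (3,5) (0,1).
Under kya, Ada's choice at the node after k-w can never be reached regardless of what Ben does, so varying those choices leaves every outcome unchanged.
Holding the reachable choices fixed and varying the unreachable one freely already gives 2 equivalent strategies.
No other strategy reproduces this row, so those 2 are the full class: kyd, kya.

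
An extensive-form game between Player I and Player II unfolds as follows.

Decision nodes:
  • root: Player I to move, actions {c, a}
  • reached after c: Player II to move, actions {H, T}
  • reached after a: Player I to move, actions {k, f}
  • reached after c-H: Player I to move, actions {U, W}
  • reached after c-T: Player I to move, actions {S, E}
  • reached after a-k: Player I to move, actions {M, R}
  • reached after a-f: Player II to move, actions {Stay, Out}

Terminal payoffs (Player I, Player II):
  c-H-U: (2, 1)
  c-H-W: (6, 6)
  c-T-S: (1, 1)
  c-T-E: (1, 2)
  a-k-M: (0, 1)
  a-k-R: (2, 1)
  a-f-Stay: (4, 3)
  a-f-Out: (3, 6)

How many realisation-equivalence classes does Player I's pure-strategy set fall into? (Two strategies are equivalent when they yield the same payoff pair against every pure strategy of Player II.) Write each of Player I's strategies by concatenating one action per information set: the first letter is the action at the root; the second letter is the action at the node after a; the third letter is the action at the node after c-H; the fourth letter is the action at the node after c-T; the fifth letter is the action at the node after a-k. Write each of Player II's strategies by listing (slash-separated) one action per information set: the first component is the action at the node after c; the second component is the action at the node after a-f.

7

Player I has 32 pure strategies: ckUSM, ckUSR, ckUEM, ckUER, ckWSM, ckWSR, ckWEM, ckWER, cfUSM, cfUSR, cfUEM, cfUER, cfWSM, cfWSR, cfWEM, cfWER, akUSM, akUSR, akUEM, akUER, akWSM, akWSR, akWEM, akWER, afUSM, afUSR, afUEM, afUER, afWSM, afWSR, afWEM, afWER. Columns: H/Stay, H/Out, T/Stay, T/Out.
{ckUSM, ckUSR, cfUSM, cfUSR} → row (2,1) (2,1) (1,1) (1,1)
{ckUEM, ckUER, cfUEM, cfUER} → row (2,1) (2,1) (1,2) (1,2)
{ckWSM, ckWSR, cfWSM, cfWSR} → row (6,6) (6,6) (1,1) (1,1)
{ckWEM, ckWER, cfWEM, cfWER} → row (6,6) (6,6) (1,2) (1,2)
{akUSM, akUEM, akWSM, akWEM} → row (0,1) (0,1) (0,1) (0,1)
{akUSR, akUER, akWSR, akWER} → row (2,1) (2,1) (2,1) (2,1)
{afUSM, afUSR, afUEM, afUER, afWSM, afWSR, afWEM, afWER} → row (4,3) (3,6) (4,3) (3,6)
That's 7 distinct rows out of 32 strategies.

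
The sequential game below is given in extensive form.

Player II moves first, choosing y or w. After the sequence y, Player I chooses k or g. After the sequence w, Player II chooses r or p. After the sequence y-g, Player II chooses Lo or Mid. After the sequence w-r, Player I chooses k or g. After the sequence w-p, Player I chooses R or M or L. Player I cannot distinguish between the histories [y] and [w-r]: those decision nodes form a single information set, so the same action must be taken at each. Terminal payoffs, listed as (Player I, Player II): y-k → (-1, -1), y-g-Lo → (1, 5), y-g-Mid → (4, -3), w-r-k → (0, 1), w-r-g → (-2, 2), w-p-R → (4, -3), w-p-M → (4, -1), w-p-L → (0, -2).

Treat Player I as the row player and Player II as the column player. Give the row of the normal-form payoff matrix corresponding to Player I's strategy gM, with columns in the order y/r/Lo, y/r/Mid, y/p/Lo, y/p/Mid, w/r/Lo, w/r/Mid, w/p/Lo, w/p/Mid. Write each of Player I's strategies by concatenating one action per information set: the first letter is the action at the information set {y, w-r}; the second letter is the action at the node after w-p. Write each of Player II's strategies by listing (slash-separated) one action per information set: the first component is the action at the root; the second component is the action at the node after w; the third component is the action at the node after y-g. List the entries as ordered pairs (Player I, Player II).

(1,5) (4,-3) (1,5) (4,-3) (-2,2) (-2,2) (4,-1) (4,-1)

vs y/r/Lo: Player II plays y → Player I plays g at [y] → Player II plays Lo at [y-g] → (1, 5)
vs y/r/Mid: Player II plays y → Player I plays g at [y] → Player II plays Mid at [y-g] → (4, -3)
vs y/p/Lo: Player II plays y → Player I plays g at [y] → Player II plays Lo at [y-g] → (1, 5)
vs y/p/Mid: Player II plays y → Player I plays g at [y] → Player II plays Mid at [y-g] → (4, -3)
vs w/r/Lo: Player II plays w → Player II plays r at [w] → Player I plays g at [w-r] → (-2, 2)
vs w/r/Mid: Player II plays w → Player II plays r at [w] → Player I plays g at [w-r] → (-2, 2)
vs w/p/Lo: Player II plays w → Player II plays p at [w] → Player I plays M at [w-p] → (4, -1)
vs w/p/Mid: Player II plays w → Player II plays p at [w] → Player I plays M at [w-p] → (4, -1)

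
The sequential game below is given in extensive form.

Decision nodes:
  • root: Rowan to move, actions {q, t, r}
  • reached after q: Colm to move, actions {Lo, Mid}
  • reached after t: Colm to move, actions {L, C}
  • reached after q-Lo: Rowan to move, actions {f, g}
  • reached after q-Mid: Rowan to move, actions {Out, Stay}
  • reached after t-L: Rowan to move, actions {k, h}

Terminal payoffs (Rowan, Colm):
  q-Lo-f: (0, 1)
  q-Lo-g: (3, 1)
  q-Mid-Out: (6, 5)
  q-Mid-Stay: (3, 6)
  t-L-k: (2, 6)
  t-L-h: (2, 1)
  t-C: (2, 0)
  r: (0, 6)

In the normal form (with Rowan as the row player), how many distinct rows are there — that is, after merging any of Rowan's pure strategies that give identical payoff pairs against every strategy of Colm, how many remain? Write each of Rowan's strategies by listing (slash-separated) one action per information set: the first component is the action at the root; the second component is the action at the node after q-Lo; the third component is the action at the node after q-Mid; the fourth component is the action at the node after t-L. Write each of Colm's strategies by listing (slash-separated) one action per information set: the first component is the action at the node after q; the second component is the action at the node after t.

Rowan has 24 pure strategies: q/f/Out/k, q/f/Out/h, q/f/Stay/k, q/f/Stay/h, q/g/Out/k, q/g/Out/h, q/g/Stay/k, q/g/Stay/h, t/f/Out/k, t/f/Out/h, t/f/Stay/k, t/f/Stay/h, t/g/Out/k, t/g/Out/h, t/g/Stay/k, t/g/Stay/h, r/f/Out/k, r/f/Out/h, r/f/Stay/k, r/f/Stay/h, r/g/Out/k, r/g/Out/h, r/g/Stay/k, r/g/Stay/h. Columns: Lo/L, Lo/C, Mid/L, Mid/C.
{q/f/Out/k, q/f/Out/h} → row (0,1) (0,1) (6,5) (6,5)
{q/f/Stay/k, q/f/Stay/h} → row (0,1) (0,1) (3,6) (3,6)
{q/g/Out/k, q/g/Out/h} → row (3,1) (3,1) (6,5) (6,5)
{q/g/Stay/k, q/g/Stay/h} → row (3,1) (3,1) (3,6) (3,6)
{t/f/Out/k, t/f/Stay/k, t/g/Out/k, t/g/Stay/k} → row (2,6) (2,0) (2,6) (2,0)
{t/f/Out/h, t/f/Stay/h, t/g/Out/h, t/g/Stay/h} → row (2,1) (2,0) (2,1) (2,0)
{r/f/Out/k, r/f/Out/h, r/f/Stay/k, r/f/Stay/h, r/g/Out/k, r/g/Out/h, r/g/Stay/k, r/g/Stay/h} → row (0,6) (0,6) (0,6) (0,6)
That's 7 distinct rows out of 24 strategies.

7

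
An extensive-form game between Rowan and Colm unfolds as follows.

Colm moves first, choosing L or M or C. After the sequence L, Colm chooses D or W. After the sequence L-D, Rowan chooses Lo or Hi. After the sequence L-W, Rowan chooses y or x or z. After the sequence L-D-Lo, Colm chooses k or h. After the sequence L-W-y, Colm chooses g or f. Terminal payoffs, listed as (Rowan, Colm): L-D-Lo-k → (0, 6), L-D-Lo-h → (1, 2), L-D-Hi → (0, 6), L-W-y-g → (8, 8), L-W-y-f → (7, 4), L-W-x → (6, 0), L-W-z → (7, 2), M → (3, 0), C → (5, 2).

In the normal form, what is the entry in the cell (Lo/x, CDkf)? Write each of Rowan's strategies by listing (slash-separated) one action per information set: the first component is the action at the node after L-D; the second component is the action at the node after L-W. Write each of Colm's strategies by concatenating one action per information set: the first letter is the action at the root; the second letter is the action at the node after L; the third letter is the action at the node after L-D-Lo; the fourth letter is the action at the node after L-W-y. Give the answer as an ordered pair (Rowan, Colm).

Trace the play path from the root:
  Colm plays C
→ terminal payoff (5, 2).
(Rowan's choice at the node after L-D is never reached on this path, so it doesn't affect the outcome.)

(5, 2)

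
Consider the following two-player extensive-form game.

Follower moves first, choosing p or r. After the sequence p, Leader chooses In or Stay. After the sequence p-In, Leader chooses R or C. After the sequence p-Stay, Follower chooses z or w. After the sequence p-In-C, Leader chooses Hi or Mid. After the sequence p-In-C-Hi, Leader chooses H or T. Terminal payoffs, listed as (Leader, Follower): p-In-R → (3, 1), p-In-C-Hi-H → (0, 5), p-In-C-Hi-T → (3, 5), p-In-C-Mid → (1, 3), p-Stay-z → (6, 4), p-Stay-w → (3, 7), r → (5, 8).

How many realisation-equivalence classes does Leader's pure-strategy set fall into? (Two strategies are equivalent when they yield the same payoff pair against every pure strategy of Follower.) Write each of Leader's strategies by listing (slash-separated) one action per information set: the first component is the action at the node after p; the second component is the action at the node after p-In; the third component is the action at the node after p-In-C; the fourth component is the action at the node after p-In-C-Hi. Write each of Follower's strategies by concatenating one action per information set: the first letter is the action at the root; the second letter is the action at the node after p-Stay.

Leader has 16 pure strategies: In/R/Hi/H, In/R/Hi/T, In/R/Mid/H, In/R/Mid/T, In/C/Hi/H, In/C/Hi/T, In/C/Mid/H, In/C/Mid/T, Stay/R/Hi/H, Stay/R/Hi/T, Stay/R/Mid/H, Stay/R/Mid/T, Stay/C/Hi/H, Stay/C/Hi/T, Stay/C/Mid/H, Stay/C/Mid/T. Columns: pz, pw, rz, rw.
{In/R/Hi/H, In/R/Hi/T, In/R/Mid/H, In/R/Mid/T} → row (3,1) (3,1) (5,8) (5,8)
{In/C/Hi/H} → row (0,5) (0,5) (5,8) (5,8)
{In/C/Hi/T} → row (3,5) (3,5) (5,8) (5,8)
{In/C/Mid/H, In/C/Mid/T} → row (1,3) (1,3) (5,8) (5,8)
{Stay/R/Hi/H, Stay/R/Hi/T, Stay/R/Mid/H, Stay/R/Mid/T, Stay/C/Hi/H, Stay/C/Hi/T, Stay/C/Mid/H, Stay/C/Mid/T} → row (6,4) (3,7) (5,8) (5,8)
That's 5 distinct rows out of 16 strategies.

5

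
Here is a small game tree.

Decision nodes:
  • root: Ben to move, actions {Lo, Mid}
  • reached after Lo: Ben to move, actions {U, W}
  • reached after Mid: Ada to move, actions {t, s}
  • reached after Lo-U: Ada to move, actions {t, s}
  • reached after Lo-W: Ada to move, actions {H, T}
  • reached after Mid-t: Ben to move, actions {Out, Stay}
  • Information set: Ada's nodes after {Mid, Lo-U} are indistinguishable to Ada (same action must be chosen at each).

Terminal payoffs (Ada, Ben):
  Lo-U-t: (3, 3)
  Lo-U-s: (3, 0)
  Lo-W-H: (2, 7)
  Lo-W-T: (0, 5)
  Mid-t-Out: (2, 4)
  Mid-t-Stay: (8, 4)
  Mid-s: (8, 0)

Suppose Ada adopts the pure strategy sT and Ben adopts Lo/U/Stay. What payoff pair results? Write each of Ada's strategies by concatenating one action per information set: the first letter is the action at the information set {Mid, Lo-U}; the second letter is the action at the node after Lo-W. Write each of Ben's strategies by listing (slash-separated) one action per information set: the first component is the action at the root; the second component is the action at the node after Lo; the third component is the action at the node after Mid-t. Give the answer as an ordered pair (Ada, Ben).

Trace the play path from the root:
  Ben plays Lo
  Ben plays U at [Lo]
  Ada plays s at [Lo-U]
→ terminal payoff (3, 0).
(Ada's choice at the node after Lo-W is never reached on this path, so it doesn't affect the outcome.)

(3, 0)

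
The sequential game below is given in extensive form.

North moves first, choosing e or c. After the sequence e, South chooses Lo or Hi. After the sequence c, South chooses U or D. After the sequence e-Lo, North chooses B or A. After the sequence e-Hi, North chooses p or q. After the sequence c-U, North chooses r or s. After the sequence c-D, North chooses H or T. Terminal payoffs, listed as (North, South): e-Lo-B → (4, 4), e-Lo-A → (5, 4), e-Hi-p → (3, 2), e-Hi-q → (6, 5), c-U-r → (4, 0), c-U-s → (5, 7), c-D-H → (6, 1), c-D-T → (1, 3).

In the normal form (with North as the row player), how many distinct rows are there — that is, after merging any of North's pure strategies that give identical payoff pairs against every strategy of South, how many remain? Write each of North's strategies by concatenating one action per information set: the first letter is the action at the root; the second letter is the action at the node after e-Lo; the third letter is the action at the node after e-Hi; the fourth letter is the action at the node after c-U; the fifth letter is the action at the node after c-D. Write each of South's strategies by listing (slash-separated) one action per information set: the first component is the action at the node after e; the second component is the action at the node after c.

8

North has 32 pure strategies: eBprH, eBprT, eBpsH, eBpsT, eBqrH, eBqrT, eBqsH, eBqsT, eAprH, eAprT, eApsH, eApsT, eAqrH, eAqrT, eAqsH, eAqsT, cBprH, cBprT, cBpsH, cBpsT, cBqrH, cBqrT, cBqsH, cBqsT, cAprH, cAprT, cApsH, cApsT, cAqrH, cAqrT, cAqsH, cAqsT. Columns: Lo/U, Lo/D, Hi/U, Hi/D.
{eBprH, eBprT, eBpsH, eBpsT} → row (4,4) (4,4) (3,2) (3,2)
{eBqrH, eBqrT, eBqsH, eBqsT} → row (4,4) (4,4) (6,5) (6,5)
{eAprH, eAprT, eApsH, eApsT} → row (5,4) (5,4) (3,2) (3,2)
{eAqrH, eAqrT, eAqsH, eAqsT} → row (5,4) (5,4) (6,5) (6,5)
{cBprH, cBqrH, cAprH, cAqrH} → row (4,0) (6,1) (4,0) (6,1)
{cBprT, cBqrT, cAprT, cAqrT} → row (4,0) (1,3) (4,0) (1,3)
{cBpsH, cBqsH, cApsH, cAqsH} → row (5,7) (6,1) (5,7) (6,1)
{cBpsT, cBqsT, cApsT, cAqsT} → row (5,7) (1,3) (5,7) (1,3)
That's 8 distinct rows out of 32 strategies.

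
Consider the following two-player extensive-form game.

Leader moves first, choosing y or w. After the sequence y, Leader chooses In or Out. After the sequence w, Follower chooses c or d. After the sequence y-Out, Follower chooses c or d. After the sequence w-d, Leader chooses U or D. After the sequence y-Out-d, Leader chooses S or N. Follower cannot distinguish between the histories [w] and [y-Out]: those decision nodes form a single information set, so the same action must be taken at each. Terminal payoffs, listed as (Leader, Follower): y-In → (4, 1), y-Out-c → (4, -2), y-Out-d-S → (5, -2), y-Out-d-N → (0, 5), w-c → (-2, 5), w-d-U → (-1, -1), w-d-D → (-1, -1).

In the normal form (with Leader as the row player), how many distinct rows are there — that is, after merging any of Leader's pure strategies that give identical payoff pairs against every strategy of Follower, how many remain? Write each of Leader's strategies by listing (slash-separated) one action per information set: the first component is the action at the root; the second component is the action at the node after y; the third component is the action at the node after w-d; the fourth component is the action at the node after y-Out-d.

Leader has 16 pure strategies: y/In/U/S, y/In/U/N, y/In/D/S, y/In/D/N, y/Out/U/S, y/Out/U/N, y/Out/D/S, y/Out/D/N, w/In/U/S, w/In/U/N, w/In/D/S, w/In/D/N, w/Out/U/S, w/Out/U/N, w/Out/D/S, w/Out/D/N. Columns: c, d.
{y/In/U/S, y/In/U/N, y/In/D/S, y/In/D/N} → row (4,1) (4,1)
{y/Out/U/S, y/Out/D/S} → row (4,-2) (5,-2)
{y/Out/U/N, y/Out/D/N} → row (4,-2) (0,5)
{w/In/U/S, w/In/U/N, w/In/D/S, w/In/D/N, w/Out/U/S, w/Out/U/N, w/Out/D/S, w/Out/D/N} → row (-2,5) (-1,-1)
That's 4 distinct rows out of 16 strategies.

4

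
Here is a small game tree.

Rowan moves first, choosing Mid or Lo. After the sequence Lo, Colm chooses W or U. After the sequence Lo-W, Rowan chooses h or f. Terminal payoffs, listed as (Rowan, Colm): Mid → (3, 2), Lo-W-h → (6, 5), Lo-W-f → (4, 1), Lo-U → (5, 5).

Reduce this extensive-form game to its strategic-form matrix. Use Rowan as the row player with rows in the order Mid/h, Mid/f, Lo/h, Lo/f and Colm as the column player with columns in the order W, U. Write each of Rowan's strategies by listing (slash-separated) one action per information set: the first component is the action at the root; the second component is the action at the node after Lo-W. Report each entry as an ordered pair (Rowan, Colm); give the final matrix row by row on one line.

Row Mid/h: W→(3,2), U→(3,2)
Row Mid/f: W→(3,2), U→(3,2)
Row Lo/h: W→(6,5), U→(5,5)
Row Lo/f: W→(4,1), U→(5,5)

Mid/h: (3,2) (3,2) | Mid/f: (3,2) (3,2) | Lo/h: (6,5) (5,5) | Lo/f: (4,1) (5,5)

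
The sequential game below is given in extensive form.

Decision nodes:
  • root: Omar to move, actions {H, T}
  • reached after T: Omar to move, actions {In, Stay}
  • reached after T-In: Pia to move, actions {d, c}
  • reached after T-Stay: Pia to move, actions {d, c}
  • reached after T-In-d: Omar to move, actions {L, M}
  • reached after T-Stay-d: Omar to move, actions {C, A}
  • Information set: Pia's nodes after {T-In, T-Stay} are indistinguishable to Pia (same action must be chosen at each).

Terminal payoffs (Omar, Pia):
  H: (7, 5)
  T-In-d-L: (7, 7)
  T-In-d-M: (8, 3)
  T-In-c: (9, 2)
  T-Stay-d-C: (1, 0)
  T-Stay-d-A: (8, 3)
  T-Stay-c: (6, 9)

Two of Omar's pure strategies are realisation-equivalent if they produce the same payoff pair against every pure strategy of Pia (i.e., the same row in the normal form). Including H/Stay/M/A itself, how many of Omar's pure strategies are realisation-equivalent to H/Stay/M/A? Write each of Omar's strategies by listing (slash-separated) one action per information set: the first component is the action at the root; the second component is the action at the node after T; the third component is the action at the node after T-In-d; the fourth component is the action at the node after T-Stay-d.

Row for H/Stay/M/A (columns d, c): (7,5) (7,5).
Under H/Stay/M/A, Omar's choice at the node after T and at the node after T-In-d and at the node after T-Stay-d can never be reached regardless of what Pia does, so varying those choices leaves every outcome unchanged.
Holding the reachable choices fixed and varying the unreachable ones freely already gives 2 × 2 × 2 = 8 equivalent strategies.
No other strategy reproduces this row, so those 8 are the full class: H/In/L/C, H/In/L/A, H/In/M/C, H/In/M/A, H/Stay/L/C, H/Stay/L/A, H/Stay/M/C, H/Stay/M/A.

8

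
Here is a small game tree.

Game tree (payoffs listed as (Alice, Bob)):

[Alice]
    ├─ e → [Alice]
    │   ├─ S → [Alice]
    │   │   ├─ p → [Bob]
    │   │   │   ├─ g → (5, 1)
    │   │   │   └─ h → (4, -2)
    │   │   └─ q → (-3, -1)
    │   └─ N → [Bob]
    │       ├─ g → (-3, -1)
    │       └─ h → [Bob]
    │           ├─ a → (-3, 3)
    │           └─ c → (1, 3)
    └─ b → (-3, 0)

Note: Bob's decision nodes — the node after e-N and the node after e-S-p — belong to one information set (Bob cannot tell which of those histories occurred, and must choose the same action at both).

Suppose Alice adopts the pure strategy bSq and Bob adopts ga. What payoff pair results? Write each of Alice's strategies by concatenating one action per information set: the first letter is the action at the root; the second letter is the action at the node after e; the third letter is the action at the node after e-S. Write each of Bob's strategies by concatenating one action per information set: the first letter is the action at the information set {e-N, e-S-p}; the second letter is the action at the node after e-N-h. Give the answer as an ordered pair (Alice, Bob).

(-3, 0)

Trace the play path from the root:
  Alice plays b
→ terminal payoff (-3, 0).
(Alice's choice at the node after e is never reached on this path, so it doesn't affect the outcome.)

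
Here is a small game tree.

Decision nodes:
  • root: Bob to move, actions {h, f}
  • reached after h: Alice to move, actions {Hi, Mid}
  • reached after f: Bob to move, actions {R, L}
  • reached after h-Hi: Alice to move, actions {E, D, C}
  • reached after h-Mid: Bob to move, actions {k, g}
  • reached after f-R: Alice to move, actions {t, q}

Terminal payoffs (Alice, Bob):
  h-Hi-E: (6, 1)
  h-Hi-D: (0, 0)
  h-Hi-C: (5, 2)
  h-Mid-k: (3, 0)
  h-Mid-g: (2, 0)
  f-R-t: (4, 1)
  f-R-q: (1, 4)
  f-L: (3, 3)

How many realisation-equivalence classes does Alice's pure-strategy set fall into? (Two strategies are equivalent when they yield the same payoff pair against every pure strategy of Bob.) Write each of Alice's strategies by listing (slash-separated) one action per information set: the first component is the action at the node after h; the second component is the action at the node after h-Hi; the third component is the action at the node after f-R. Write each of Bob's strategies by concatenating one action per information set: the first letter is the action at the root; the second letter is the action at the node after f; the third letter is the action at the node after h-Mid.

8

Alice has 12 pure strategies: Hi/E/t, Hi/E/q, Hi/D/t, Hi/D/q, Hi/C/t, Hi/C/q, Mid/E/t, Mid/E/q, Mid/D/t, Mid/D/q, Mid/C/t, Mid/C/q. Columns: hRk, hRg, hLk, hLg, fRk, fRg, fLk, fLg.
{Hi/E/t} → row (6,1) (6,1) (6,1) (6,1) (4,1) (4,1) (3,3) (3,3)
{Hi/E/q} → row (6,1) (6,1) (6,1) (6,1) (1,4) (1,4) (3,3) (3,3)
{Hi/D/t} → row (0,0) (0,0) (0,0) (0,0) (4,1) (4,1) (3,3) (3,3)
{Hi/D/q} → row (0,0) (0,0) (0,0) (0,0) (1,4) (1,4) (3,3) (3,3)
{Hi/C/t} → row (5,2) (5,2) (5,2) (5,2) (4,1) (4,1) (3,3) (3,3)
{Hi/C/q} → row (5,2) (5,2) (5,2) (5,2) (1,4) (1,4) (3,3) (3,3)
{Mid/E/t, Mid/D/t, Mid/C/t} → row (3,0) (2,0) (3,0) (2,0) (4,1) (4,1) (3,3) (3,3)
{Mid/E/q, Mid/D/q, Mid/C/q} → row (3,0) (2,0) (3,0) (2,0) (1,4) (1,4) (3,3) (3,3)
That's 8 distinct rows out of 12 strategies.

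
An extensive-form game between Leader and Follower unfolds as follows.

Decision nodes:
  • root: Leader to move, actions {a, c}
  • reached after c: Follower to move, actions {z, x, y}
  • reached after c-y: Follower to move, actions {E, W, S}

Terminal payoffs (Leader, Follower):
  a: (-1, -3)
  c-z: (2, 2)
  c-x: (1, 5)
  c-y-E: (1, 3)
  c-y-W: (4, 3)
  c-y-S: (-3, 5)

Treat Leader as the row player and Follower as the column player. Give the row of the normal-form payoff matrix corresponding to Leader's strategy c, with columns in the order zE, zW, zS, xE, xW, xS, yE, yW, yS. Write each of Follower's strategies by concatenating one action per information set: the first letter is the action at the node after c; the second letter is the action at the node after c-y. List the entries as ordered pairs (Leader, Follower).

vs zE: Leader plays c → Follower plays z at [c] → (2, 2)
vs zW: Leader plays c → Follower plays z at [c] → (2, 2)
vs zS: Leader plays c → Follower plays z at [c] → (2, 2)
vs xE: Leader plays c → Follower plays x at [c] → (1, 5)
vs xW: Leader plays c → Follower plays x at [c] → (1, 5)
vs xS: Leader plays c → Follower plays x at [c] → (1, 5)
vs yE: Leader plays c → Follower plays y at [c] → Follower plays E at [c-y] → (1, 3)
vs yW: Leader plays c → Follower plays y at [c] → Follower plays W at [c-y] → (4, 3)
vs yS: Leader plays c → Follower plays y at [c] → Follower plays S at [c-y] → (-3, 5)

(2,2) (2,2) (2,2) (1,5) (1,5) (1,5) (1,3) (4,3) (-3,5)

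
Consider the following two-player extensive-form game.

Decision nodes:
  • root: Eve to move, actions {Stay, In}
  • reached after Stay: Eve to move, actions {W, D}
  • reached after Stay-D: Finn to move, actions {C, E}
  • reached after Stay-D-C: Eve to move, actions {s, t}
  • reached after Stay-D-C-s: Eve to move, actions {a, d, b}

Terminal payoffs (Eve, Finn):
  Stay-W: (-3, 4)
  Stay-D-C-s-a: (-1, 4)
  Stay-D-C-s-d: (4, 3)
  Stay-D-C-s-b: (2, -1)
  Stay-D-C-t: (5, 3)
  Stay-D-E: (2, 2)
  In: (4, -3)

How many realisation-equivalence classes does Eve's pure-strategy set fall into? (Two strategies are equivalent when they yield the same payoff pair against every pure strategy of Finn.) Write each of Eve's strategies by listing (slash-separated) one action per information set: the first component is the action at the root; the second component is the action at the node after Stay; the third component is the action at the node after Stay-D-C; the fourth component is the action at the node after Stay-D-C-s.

Eve has 24 pure strategies: Stay/W/s/a, Stay/W/s/d, Stay/W/s/b, Stay/W/t/a, Stay/W/t/d, Stay/W/t/b, Stay/D/s/a, Stay/D/s/d, Stay/D/s/b, Stay/D/t/a, Stay/D/t/d, Stay/D/t/b, In/W/s/a, In/W/s/d, In/W/s/b, In/W/t/a, In/W/t/d, In/W/t/b, In/D/s/a, In/D/s/d, In/D/s/b, In/D/t/a, In/D/t/d, In/D/t/b. Columns: C, E.
{Stay/W/s/a, Stay/W/s/d, Stay/W/s/b, Stay/W/t/a, Stay/W/t/d, Stay/W/t/b} → row (-3,4) (-3,4)
{Stay/D/s/a} → row (-1,4) (2,2)
{Stay/D/s/d} → row (4,3) (2,2)
{Stay/D/s/b} → row (2,-1) (2,2)
{Stay/D/t/a, Stay/D/t/d, Stay/D/t/b} → row (5,3) (2,2)
{In/W/s/a, In/W/s/d, In/W/s/b, In/W/t/a, In/W/t/d, In/W/t/b, In/D/s/a, In/D/s/d, In/D/s/b, In/D/t/a, In/D/t/d, In/D/t/b} → row (4,-3) (4,-3)
That's 6 distinct rows out of 24 strategies.

6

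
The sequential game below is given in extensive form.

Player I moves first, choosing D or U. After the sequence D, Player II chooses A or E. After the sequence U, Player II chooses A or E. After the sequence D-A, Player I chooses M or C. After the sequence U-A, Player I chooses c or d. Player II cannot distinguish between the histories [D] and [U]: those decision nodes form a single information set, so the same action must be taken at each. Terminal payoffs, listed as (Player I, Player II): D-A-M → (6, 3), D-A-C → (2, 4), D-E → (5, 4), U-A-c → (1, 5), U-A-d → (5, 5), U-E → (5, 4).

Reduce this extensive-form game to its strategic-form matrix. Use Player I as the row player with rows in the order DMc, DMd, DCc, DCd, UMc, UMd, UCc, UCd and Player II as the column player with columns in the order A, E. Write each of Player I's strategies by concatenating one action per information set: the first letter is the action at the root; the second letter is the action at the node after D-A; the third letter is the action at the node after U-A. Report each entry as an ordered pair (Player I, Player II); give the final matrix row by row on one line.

Row DMc: A→(6,3), E→(5,4)
Row DMd: A→(6,3), E→(5,4)
Row DCc: A→(2,4), E→(5,4)
Row DCd: A→(2,4), E→(5,4)
Row UMc: A→(1,5), E→(5,4)
Row UMd: A→(5,5), E→(5,4)
Row UCc: A→(1,5), E→(5,4)
Row UCd: A→(5,5), E→(5,4)

DMc: (6,3) (5,4) | DMd: (6,3) (5,4) | DCc: (2,4) (5,4) | DCd: (2,4) (5,4) | UMc: (1,5) (5,4) | UMd: (5,5) (5,4) | UCc: (1,5) (5,4) | UCd: (5,5) (5,4)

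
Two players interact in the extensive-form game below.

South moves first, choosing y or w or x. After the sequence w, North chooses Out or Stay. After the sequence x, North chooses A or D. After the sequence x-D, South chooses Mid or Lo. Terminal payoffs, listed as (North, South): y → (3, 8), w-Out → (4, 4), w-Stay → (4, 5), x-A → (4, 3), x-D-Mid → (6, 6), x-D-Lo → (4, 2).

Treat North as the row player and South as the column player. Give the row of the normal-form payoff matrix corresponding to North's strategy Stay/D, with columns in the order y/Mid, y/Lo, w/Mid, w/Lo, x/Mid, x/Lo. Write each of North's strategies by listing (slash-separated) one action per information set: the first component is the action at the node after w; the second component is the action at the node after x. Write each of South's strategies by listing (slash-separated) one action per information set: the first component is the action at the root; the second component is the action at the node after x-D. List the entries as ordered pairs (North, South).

(3,8) (3,8) (4,5) (4,5) (6,6) (4,2)

vs y/Mid: South plays y → (3, 8)
vs y/Lo: South plays y → (3, 8)
vs w/Mid: South plays w → North plays Stay at [w] → (4, 5)
vs w/Lo: South plays w → North plays Stay at [w] → (4, 5)
vs x/Mid: South plays x → North plays D at [x] → South plays Mid at [x-D] → (6, 6)
vs x/Lo: South plays x → North plays D at [x] → South plays Lo at [x-D] → (4, 2)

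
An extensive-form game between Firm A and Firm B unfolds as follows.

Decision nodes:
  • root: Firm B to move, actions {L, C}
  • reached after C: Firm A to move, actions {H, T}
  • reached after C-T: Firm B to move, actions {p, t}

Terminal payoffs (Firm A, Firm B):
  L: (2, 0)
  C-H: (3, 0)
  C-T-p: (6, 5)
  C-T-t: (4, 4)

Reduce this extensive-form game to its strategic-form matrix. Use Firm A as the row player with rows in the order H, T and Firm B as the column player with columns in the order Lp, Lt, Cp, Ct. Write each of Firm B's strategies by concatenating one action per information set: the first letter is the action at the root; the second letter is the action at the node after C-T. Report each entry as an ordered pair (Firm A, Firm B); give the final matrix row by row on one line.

H: (2,0) (2,0) (3,0) (3,0) | T: (2,0) (2,0) (6,5) (4,4)

           Lp       Lt       Cp       Ct
   H    (2,0)    (2,0)    (3,0)    (3,0)
   T    (2,0)    (2,0)    (6,5)    (4,4)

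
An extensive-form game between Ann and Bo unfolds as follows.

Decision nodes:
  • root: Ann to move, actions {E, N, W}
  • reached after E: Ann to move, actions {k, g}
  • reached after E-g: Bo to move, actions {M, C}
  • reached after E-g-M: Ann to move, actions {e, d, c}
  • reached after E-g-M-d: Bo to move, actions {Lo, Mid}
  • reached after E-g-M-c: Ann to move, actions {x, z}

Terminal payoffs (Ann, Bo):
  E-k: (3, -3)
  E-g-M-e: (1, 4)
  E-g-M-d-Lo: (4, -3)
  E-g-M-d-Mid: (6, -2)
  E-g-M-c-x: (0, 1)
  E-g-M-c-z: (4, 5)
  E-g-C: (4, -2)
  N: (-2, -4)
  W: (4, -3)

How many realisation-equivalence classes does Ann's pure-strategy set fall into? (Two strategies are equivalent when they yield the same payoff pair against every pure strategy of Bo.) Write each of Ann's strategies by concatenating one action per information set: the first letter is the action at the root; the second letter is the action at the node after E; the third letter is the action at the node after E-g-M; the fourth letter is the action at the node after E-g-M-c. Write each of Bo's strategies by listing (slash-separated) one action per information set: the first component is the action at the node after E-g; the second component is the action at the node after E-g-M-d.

Ann has 36 pure strategies: Ekex, Ekez, Ekdx, Ekdz, Ekcx, Ekcz, Egex, Egez, Egdx, Egdz, Egcx, Egcz, Nkex, Nkez, Nkdx, Nkdz, Nkcx, Nkcz, Ngex, Ngez, Ngdx, Ngdz, Ngcx, Ngcz, Wkex, Wkez, Wkdx, Wkdz, Wkcx, Wkcz, Wgex, Wgez, Wgdx, Wgdz, Wgcx, Wgcz. Columns: M/Lo, M/Mid, C/Lo, C/Mid.
{Ekex, Ekez, Ekdx, Ekdz, Ekcx, Ekcz} → row (3,-3) (3,-3) (3,-3) (3,-3)
{Egex, Egez} → row (1,4) (1,4) (4,-2) (4,-2)
{Egdx, Egdz} → row (4,-3) (6,-2) (4,-2) (4,-2)
{Egcx} → row (0,1) (0,1) (4,-2) (4,-2)
{Egcz} → row (4,5) (4,5) (4,-2) (4,-2)
{Nkex, Nkez, Nkdx, Nkdz, Nkcx, Nkcz, Ngex, Ngez, Ngdx, Ngdz, Ngcx, Ngcz} → row (-2,-4) (-2,-4) (-2,-4) (-2,-4)
{Wkex, Wkez, Wkdx, Wkdz, Wkcx, Wkcz, Wgex, Wgez, Wgdx, Wgdz, Wgcx, Wgcz} → row (4,-3) (4,-3) (4,-3) (4,-3)
That's 7 distinct rows out of 36 strategies.

7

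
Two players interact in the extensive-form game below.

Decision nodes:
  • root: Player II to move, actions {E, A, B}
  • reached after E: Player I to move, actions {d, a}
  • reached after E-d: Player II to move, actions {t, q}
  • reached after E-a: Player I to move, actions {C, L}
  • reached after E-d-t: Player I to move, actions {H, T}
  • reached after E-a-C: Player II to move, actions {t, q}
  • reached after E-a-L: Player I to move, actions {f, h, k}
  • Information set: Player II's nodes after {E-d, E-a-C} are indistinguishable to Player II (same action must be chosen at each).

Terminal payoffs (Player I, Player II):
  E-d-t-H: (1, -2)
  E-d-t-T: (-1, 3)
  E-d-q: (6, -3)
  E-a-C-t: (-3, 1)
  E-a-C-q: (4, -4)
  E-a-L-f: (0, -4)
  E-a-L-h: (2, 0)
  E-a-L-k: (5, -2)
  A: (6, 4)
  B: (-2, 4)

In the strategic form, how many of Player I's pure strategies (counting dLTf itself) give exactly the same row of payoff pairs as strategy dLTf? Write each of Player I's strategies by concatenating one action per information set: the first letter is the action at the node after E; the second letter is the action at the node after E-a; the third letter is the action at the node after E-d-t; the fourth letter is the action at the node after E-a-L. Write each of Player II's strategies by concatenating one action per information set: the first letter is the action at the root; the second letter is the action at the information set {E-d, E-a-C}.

6

Row for dLTf (columns Et, Eq, At, Aq, Bt, Bq): (-1,3) (6,-3) (6,4) (6,4) (-2,4) (-2,4).
Under dLTf, Player I's choice at the node after E-a and at the node after E-a-L can never be reached regardless of what Player II does, so varying those choices leaves every outcome unchanged.
Holding the reachable choices fixed and varying the unreachable ones freely already gives 2 × 3 = 6 equivalent strategies.
No other strategy reproduces this row, so those 6 are the full class: dCTf, dCTh, dCTk, dLTf, dLTh, dLTk.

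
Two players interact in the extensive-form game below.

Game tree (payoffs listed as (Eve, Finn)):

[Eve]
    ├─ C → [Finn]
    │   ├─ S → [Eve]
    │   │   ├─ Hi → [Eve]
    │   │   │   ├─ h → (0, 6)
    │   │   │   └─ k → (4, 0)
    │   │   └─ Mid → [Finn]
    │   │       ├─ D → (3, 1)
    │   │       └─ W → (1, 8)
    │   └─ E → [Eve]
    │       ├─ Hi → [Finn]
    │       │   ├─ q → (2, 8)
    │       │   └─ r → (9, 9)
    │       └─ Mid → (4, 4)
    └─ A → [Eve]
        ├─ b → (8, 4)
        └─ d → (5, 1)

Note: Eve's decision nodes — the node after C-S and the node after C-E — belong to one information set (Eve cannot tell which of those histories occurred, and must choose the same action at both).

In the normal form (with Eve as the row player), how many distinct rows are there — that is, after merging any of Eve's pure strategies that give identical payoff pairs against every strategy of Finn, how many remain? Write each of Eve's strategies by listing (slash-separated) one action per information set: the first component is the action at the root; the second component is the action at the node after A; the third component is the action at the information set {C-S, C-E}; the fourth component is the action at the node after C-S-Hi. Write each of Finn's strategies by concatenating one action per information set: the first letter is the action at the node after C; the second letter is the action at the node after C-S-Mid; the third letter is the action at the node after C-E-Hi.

5

Eve has 16 pure strategies: C/b/Hi/h, C/b/Hi/k, C/b/Mid/h, C/b/Mid/k, C/d/Hi/h, C/d/Hi/k, C/d/Mid/h, C/d/Mid/k, A/b/Hi/h, A/b/Hi/k, A/b/Mid/h, A/b/Mid/k, A/d/Hi/h, A/d/Hi/k, A/d/Mid/h, A/d/Mid/k. Columns: SDq, SDr, SWq, SWr, EDq, EDr, EWq, EWr.
{C/b/Hi/h, C/d/Hi/h} → row (0,6) (0,6) (0,6) (0,6) (2,8) (9,9) (2,8) (9,9)
{C/b/Hi/k, C/d/Hi/k} → row (4,0) (4,0) (4,0) (4,0) (2,8) (9,9) (2,8) (9,9)
{C/b/Mid/h, C/b/Mid/k, C/d/Mid/h, C/d/Mid/k} → row (3,1) (3,1) (1,8) (1,8) (4,4) (4,4) (4,4) (4,4)
{A/b/Hi/h, A/b/Hi/k, A/b/Mid/h, A/b/Mid/k} → row (8,4) (8,4) (8,4) (8,4) (8,4) (8,4) (8,4) (8,4)
{A/d/Hi/h, A/d/Hi/k, A/d/Mid/h, A/d/Mid/k} → row (5,1) (5,1) (5,1) (5,1) (5,1) (5,1) (5,1) (5,1)
That's 5 distinct rows out of 16 strategies.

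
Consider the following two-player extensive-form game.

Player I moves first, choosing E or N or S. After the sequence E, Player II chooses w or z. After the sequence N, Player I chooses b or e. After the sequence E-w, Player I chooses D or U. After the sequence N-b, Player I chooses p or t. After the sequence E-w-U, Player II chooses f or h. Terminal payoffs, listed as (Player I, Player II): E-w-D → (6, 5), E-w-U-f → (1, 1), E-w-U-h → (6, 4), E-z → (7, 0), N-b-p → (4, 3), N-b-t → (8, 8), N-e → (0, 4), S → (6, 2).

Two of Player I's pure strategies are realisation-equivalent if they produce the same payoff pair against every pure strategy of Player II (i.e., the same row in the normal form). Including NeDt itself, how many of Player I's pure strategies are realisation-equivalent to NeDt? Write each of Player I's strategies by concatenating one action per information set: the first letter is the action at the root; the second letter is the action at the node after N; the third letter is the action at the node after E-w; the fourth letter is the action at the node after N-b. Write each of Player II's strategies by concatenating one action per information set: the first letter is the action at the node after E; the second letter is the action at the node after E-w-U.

4

Row for NeDt (columns wf, wh, zf, zh): (0,4) (0,4) (0,4) (0,4).
Under NeDt, Player I's choice at the node after E-w and at the node after N-b can never be reached regardless of what Player II does, so varying those choices leaves every outcome unchanged.
Holding the reachable choices fixed and varying the unreachable ones freely already gives 2 × 2 = 4 equivalent strategies.
No other strategy reproduces this row, so those 4 are the full class: NeDp, NeDt, NeUp, NeUt.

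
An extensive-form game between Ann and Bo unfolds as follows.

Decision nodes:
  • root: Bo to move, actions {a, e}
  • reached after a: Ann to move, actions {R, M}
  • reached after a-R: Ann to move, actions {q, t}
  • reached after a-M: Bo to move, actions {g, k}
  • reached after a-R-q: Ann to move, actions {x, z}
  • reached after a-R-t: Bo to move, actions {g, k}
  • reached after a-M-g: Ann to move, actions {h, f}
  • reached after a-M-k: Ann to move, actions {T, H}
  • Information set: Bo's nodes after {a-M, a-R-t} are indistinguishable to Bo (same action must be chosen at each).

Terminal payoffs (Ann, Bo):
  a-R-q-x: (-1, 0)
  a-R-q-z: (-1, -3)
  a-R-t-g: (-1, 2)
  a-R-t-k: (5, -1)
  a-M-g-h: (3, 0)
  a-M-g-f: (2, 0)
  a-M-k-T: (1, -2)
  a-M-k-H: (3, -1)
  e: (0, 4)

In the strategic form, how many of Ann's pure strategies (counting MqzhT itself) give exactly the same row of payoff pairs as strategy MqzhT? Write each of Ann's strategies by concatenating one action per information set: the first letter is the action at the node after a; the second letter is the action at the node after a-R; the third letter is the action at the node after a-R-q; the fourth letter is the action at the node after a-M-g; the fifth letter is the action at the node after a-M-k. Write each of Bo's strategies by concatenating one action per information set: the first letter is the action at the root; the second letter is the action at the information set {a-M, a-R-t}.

4

Row for MqzhT (columns ag, ak, eg, ek): (3,0) (1,-2) (0,4) (0,4).
Under MqzhT, Ann's choice at the node after a-R and at the node after a-R-q can never be reached regardless of what Bo does, so varying those choices leaves every outcome unchanged.
Holding the reachable choices fixed and varying the unreachable ones freely already gives 2 × 2 = 4 equivalent strategies.
No other strategy reproduces this row, so those 4 are the full class: MqxhT, MqzhT, MtxhT, MtzhT.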